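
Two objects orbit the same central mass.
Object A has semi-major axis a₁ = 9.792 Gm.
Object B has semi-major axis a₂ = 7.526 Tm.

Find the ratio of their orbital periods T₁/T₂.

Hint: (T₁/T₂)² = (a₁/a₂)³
a₁ = 9.792 Gm = 9.792 × 10^9 m
a₂ = 7.526 Tm = 7.526 × 10^12 m
a₁/a₂ = 0.00130109
T₁/T₂ = (a₁/a₂)^(3/2) = (0.00130109)^1.5 = 4.69311 × 10^-5

Final answer: T₁/T₂ = 4.693 × 10^-5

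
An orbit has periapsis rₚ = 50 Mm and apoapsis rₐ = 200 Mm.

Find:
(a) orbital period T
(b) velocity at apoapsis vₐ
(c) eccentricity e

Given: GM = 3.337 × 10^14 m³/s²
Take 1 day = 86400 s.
rₚ = 50 Mm = 5 × 10^7 m
rₐ = 200 Mm = 2 × 10^8 m
GM = 3.337 × 10^14 m³/s²
a = (rₚ + rₐ)/2 = 1.25 × 10^8 m
e = (rₐ − rₚ)/(rₐ + rₚ) = (1.5 × 10^8) / (2.5 × 10^8) = 0.6
(a) a³ = 1.95313 × 10^24 m³;  T = 2π √(a³/GM) = 2π × 76504.5 s = 480692 s ≈ 5.564 days
(b) vₐ² = GM (2/rₐ − 1/a) = 3.337 × 10^14 × (1 × 10^-8 − 8 × 10^-9) = 667400 m²/s²;  vₐ = 816.946 m/s ≈ 816.9 m/s
(c) e = 0.6 ≈ 0.6

Final answer:
(a) orbital period T = 5.564 days
(b) velocity at apoapsis vₐ = 816.9 m/s
(c) eccentricity e = 0.6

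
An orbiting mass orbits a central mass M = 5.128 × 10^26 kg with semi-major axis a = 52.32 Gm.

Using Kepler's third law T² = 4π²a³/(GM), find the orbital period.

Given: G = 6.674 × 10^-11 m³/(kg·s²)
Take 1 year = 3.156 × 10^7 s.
M = 5.128 × 10^26 kg
GM = G × M = 6.674 × 10^-11 × 5.128 × 10^26 = 3.42243 × 10^16 m³/s²
a = 52.32 Gm = 5.232 × 10^10 m
a³ = 1.4322 × 10^32 m³
T = 2π √(a³/GM) = 2π √((1.4322 × 10^32) / (3.42243 × 10^16)) = 2π × 6.46896 × 10^7 s
T = 4.06457 × 10^8 s ≈ 12.88 years

Final answer: 12.88 years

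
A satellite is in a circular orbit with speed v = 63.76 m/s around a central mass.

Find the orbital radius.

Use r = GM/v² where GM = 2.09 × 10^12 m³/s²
v = 63.76 m/s
GM = 2.09 × 10^12 m³/s²
v² = 4065.34 m²/s²
r = GM/v² = (2.09 × 10^12) / 4065.34 = 5.14102 × 10^8 m ≈ 514.1 Mm

Final answer: 514.1 Mm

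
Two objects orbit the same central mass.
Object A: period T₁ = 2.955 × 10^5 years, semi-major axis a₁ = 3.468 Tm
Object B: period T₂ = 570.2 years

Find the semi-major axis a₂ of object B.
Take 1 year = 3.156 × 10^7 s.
T₁ = 2.955 × 10^5 years = 9.32598 × 10^12 s
T₂ = 570.2 years = 1.79955 × 10^10 s
a₁ = 3.468 Tm = 3.468 × 10^12 m
Kepler's third law: (T₂/T₁)² = (a₂/a₁)³  ⇒  a₂ = a₁ (T₂/T₁)^(2/3)
T₂/T₁ = 0.00192961
(T₂/T₁)^(2/3) = 0.0154993
a₂ = 3.468 × 10^12 m × 0.0154993 = 5.37517 × 10^10 m ≈ 53.75 Gm

Final answer: a₂ = 53.75 Gm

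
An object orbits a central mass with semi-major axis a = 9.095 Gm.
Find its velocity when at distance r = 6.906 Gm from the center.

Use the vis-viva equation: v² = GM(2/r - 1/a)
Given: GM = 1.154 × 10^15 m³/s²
a = 9.095 Gm = 9.095 × 10^9 m
r = 6.906 Gm = 6.906 × 10^9 m
GM = 1.154 × 10^15 m³/s²
2/r − 1/a = 2.89603 × 10^-10 − 1.09951 × 10^-10 = 1.79653 × 10^-10 m⁻¹
v² = GM (2/r − 1/a) = 207319 m²/s²
v = 455.323 m/s ≈ 455.3 m/s

Final answer: 455.3 m/s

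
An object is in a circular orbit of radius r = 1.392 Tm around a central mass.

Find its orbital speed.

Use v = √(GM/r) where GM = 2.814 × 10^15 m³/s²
r = 1.392 Tm = 1.392 × 10^12 m
GM = 2.814 × 10^15 m³/s²
GM/r = (2.814 × 10^15) / (1.392 × 10^12) = 2021.55 m²/s²
v = √(GM/r) = 44.9617 m/s ≈ 44.96 m/s

Final answer: 44.96 m/s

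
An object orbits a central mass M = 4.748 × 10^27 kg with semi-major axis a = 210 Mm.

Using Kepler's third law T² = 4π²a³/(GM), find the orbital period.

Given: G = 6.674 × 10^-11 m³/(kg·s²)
M = 4.748 × 10^27 kg
GM = G × M = 6.674 × 10^-11 × 4.748 × 10^27 = 3.16882 × 10^17 m³/s²
a = 210 Mm = 2.1 × 10^8 m
a³ = 9.261 × 10^24 m³
T = 2π √(a³/GM) = 2π √((9.261 × 10^24) / (3.16882 × 10^17)) = 2π × 5406.06 s
T = 33967.2 s ≈ 9.435 hours

Final answer: 9.435 hours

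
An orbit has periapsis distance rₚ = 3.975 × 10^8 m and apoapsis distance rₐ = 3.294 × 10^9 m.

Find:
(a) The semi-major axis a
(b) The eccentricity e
rₚ = 3.975 × 10^8 m
rₐ = 3.294 × 10^9 m
(a) a = (rₚ + rₐ)/2 = 1.84575 × 10^9 m ≈ 1.846 × 10^9 m
(b) e = (rₐ − rₚ)/(rₐ + rₚ) = (2.8965 × 10^9) / (3.6915 × 10^9) = 0.78464

Final answer:
(a) a = 1.846 × 10^9 m
(b) e = 0.7846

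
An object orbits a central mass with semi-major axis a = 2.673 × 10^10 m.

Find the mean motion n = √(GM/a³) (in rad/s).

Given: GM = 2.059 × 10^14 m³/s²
a = 2.673 × 10^10 m
GM = 2.059 × 10^14 m³/s²
a³ = 1.90984 × 10^31 m³
GM/a³ = (2.059 × 10^14) / (1.90984 × 10^31) = 1.0781 × 10^-17 s⁻²
n = √(GM/a³) = 3.28344 × 10^-9 rad/s ≈ 3.283 × 10^-9 rad/s

Final answer: n = 3.283 × 10^-9 rad/s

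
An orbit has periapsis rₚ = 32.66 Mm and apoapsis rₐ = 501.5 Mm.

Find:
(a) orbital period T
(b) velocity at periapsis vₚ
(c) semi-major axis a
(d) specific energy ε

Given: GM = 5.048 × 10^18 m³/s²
rₚ = 32.66 Mm = 3.266 × 10^7 m
rₐ = 501.5 Mm = 5.015 × 10^8 m
GM = 5.048 × 10^18 m³/s²
a = (rₚ + rₐ)/2 = 2.6708 × 10^8 m
e = (rₐ − rₚ)/(rₐ + rₚ) = (4.6884 × 10^8) / (5.3416 × 10^8) = 0.877715
(a) a³ = 1.90513 × 10^25 m³;  T = 2π √(a³/GM) = 2π × 1942.68 s = 12206.2 s ≈ 3.391 hours
(b) vₚ² = GM (2/rₚ − 1/a) = 5.048 × 10^18 × (6.1237 × 10^-8 − 3.7442 × 10^-9) = 2.90224 × 10^11 m²/s²;  vₚ = 538724 m/s ≈ 538.7 km/s
(c) a = 2.6708 × 10^8 m ≈ 267.1 Mm
(d) 2a = 5.3416 × 10^8 m;  ε = −GM/(2a) = -9.45035 × 10^9 J/kg ≈ -9.45 GJ/kg

Final answer:
(a) orbital period T = 3.391 hours
(b) velocity at periapsis vₚ = 538.7 km/s
(c) semi-major axis a = 267.1 Mm
(d) specific energy ε = -9.45 GJ/kg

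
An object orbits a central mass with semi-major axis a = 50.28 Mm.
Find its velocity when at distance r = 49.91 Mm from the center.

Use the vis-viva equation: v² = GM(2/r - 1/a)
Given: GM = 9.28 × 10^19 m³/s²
a = 50.28 Mm = 5.028 × 10^7 m
r = 49.91 Mm = 4.991 × 10^7 m
GM = 9.28 × 10^19 m³/s²
2/r − 1/a = 4.00721 × 10^-8 − 1.98886 × 10^-8 = 2.01835 × 10^-8 m⁻¹
v² = GM (2/r − 1/a) = 1.87303 × 10^12 m²/s²
v = 1.36859 × 10^6 m/s ≈ 1369 km/s

Final answer: 1369 km/s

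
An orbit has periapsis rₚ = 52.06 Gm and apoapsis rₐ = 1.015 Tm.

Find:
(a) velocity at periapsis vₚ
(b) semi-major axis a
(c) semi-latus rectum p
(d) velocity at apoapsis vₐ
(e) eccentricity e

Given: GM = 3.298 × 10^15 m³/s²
rₚ = 52.06 Gm = 5.206 × 10^10 m
rₐ = 1.015 Tm = 1.015 × 10^12 m
GM = 3.298 × 10^15 m³/s²
a = (rₚ + rₐ)/2 = 5.3353 × 10^11 m
e = (rₐ − rₚ)/(rₐ + rₚ) = (9.6294 × 10^11) / (1.06706 × 10^12) = 0.902423
(a) vₚ² = GM (2/rₚ − 1/a) = 3.298 × 10^15 × (3.84172 × 10^-11 − 1.87431 × 10^-12) = 120518 m²/s²;  vₚ = 347.158 m/s ≈ 347.2 m/s
(b) a = 5.3353 × 10^11 m ≈ 533.5 Gm
(c) 1 − e² = 0.185632;  p = a(1 − e²) = 5.3353 × 10^11 × 0.185632 = 9.90402 × 10^10 m ≈ 99.04 Gm
(d) vₐ² = GM (2/rₐ − 1/a) = 3.298 × 10^15 × (1.97044 × 10^-12 − 1.87431 × 10^-12) = 317.052 m²/s²;  vₐ = 17.8059 m/s ≈ 17.81 m/s
(e) e = 0.902423 ≈ 0.9024

Final answer:
(a) velocity at periapsis vₚ = 347.2 m/s
(b) semi-major axis a = 533.5 Gm
(c) semi-latus rectum p = 99.04 Gm
(d) velocity at apoapsis vₐ = 17.81 m/s
(e) eccentricity e = 0.9024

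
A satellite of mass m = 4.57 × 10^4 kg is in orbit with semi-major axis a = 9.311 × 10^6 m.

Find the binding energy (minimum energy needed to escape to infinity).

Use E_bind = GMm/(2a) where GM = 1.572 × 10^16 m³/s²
a = 9.311 × 10^6 m
GM = 1.572 × 10^16 m³/s²
m = 4.57 × 10^4 kg
GMm = 1.572 × 10^16 × 45700 = 7.18404 × 10^20 m³·kg/s²
2a = 1.8622 × 10^7 m
E_bind = GMm/(2a) = 3.85782 × 10^13 J ≈ 38.58 TJ

Final answer: 38.58 TJ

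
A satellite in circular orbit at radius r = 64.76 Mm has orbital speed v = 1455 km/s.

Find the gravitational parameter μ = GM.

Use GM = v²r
r = 64.76 Mm = 6.476 × 10^7 m
v = 1455 km/s = 1.455 × 10^6 m/s
v² = 2.11702 × 10^12 m²/s²
GM = v²r = 2.11702 × 10^12 × 6.476 × 10^7 = 1.37099 × 10^20 m³/s²
GM ≈ 1.371 × 10^20 m³/s²

Final answer: GM = 1.371 × 10^20 m³/s²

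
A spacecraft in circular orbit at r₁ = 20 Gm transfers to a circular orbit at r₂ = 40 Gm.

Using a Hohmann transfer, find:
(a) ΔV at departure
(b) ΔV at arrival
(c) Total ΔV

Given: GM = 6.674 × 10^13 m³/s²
r₁ = 20 Gm = 2 × 10^10 m
r₂ = 40 Gm = 4 × 10^10 m
GM = 6.674 × 10^13 m³/s²
Transfer ellipse: a_t = (r₁ + r₂)/2 = 3 × 10^10 m
Circular speed at r₁: v₁ = √(GM/r₁) = 57.7668 m/s
Transfer speed at r₁ (periapsis): v₁ₜ = √(GM(2/r₁ − 1/a_t)) = 66.7033 m/s
(a) ΔV₁ = v₁ₜ − v₁ = 8.93655 m/s ≈ 8.937 m/s
Circular speed at r₂: v₂ = √(GM/r₂) = 40.8473 m/s
Transfer speed at r₂ (apoapsis): v₂ₜ = √(GM(2/r₂ − 1/a_t)) = 33.3517 m/s
(b) ΔV₂ = v₂ − v₂ₜ = 7.49561 m/s ≈ 7.496 m/s
(c) ΔV_total = ΔV₁ + ΔV₂ = 16.4322 m/s ≈ 16.43 m/s

Final answer:
(a) ΔV₁ = 8.937 m/s
(b) ΔV₂ = 7.496 m/s
(c) ΔV_total = 16.43 m/s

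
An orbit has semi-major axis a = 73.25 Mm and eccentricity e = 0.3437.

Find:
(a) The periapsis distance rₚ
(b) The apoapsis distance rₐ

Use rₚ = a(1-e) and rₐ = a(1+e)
a = 73.25 Mm = 7.325 × 10^7 m
e = 0.3437:  1 − e = 0.6563,  1 + e = 1.3437
(a) rₚ = a(1 − e) = 7.325 × 10^7 m × 0.6563 = 4.8074 × 10^7 m ≈ 48.07 Mm
(b) rₐ = a(1 + e) = 7.325 × 10^7 m × 1.3437 = 9.8426 × 10^7 m ≈ 98.43 Mm

Final answer:
(a) rₚ = 48.07 Mm
(b) rₐ = 98.43 Mm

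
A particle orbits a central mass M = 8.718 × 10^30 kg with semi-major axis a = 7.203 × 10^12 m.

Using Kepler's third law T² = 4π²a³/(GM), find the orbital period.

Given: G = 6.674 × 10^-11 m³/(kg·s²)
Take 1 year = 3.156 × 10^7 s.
M = 8.718 × 10^30 kg
GM = G × M = 6.674 × 10^-11 × 8.718 × 10^30 = 5.81839 × 10^20 m³/s²
a = 7.203 × 10^12 m
a³ = 3.73715 × 10^38 m³
T = 2π √(a³/GM) = 2π √((3.73715 × 10^38) / (5.81839 × 10^20)) = 2π × 8.01436 × 10^8 s
T = 5.03557 × 10^9 s ≈ 159.6 years

Final answer: 159.6 years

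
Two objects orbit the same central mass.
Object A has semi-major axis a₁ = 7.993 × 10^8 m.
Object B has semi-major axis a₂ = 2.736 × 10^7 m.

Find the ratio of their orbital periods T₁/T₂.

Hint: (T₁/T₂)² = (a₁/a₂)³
a₁ = 7.993 × 10^8 m
a₂ = 2.736 × 10^7 m
a₁/a₂ = 29.2142
T₁/T₂ = (a₁/a₂)^(3/2) = (29.2142)^1.5 = 157.903

Final answer: T₁/T₂ = 157.9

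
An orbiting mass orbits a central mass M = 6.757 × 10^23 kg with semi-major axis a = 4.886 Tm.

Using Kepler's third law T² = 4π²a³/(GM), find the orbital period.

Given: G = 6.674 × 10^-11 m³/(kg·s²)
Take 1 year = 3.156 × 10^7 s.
M = 6.757 × 10^23 kg
GM = G × M = 6.674 × 10^-11 × 6.757 × 10^23 = 4.50962 × 10^13 m³/s²
a = 4.886 Tm = 4.886 × 10^12 m
a³ = 1.16643 × 10^38 m³
T = 2π √(a³/GM) = 2π √((1.16643 × 10^38) / (4.50962 × 10^13)) = 2π × 1.60827 × 10^12 s
T = 1.01051 × 10^13 s ≈ 3.202 × 10^5 years

Final answer: 3.202 × 10^5 years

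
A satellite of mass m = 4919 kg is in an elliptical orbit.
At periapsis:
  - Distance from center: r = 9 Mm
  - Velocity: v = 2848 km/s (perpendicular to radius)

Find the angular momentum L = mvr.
r = 9 Mm = 9 × 10^6 m
v = 2848 km/s = 2.848 × 10^6 m/s
vr = 2.848 × 10^6 × 9 × 10^6 = 2.5632 × 10^13 m²/s
L = m × vr = 4919 × 2.5632 × 10^13 = 1.26084 × 10^17 kg·m²/s ≈ 1.261 × 10^17 kg·m²/s

Final answer: L = 1.261 × 10^17 kg·m²/s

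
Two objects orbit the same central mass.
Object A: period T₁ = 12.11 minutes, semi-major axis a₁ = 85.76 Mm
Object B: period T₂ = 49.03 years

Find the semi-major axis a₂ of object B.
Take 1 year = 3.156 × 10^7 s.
T₁ = 12.11 minutes = 726.6 s
T₂ = 49.03 years = 1.54739 × 10^9 s
a₁ = 85.76 Mm = 8.576 × 10^7 m
Kepler's third law: (T₂/T₁)² = (a₂/a₁)³  ⇒  a₂ = a₁ (T₂/T₁)^(2/3)
T₂/T₁ = 2.12963 × 10^6
(T₂/T₁)^(2/3) = 16552.7
a₂ = 8.576 × 10^7 m × 16552.7 = 1.41956 × 10^12 m ≈ 1.42 Tm

Final answer: a₂ = 1.42 Tm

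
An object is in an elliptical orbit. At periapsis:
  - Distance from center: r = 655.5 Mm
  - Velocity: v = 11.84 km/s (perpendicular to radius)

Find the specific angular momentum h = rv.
r = 655.5 Mm = 6.555 × 10^8 m
v = 11.84 km/s = 11840 m/s
h = rv = 6.555 × 10^8 × 11840 = 7.76112 × 10^12 m²/s ≈ 7.761 × 10^12 m²/s

Final answer: h = 7.761 × 10^12 m²/s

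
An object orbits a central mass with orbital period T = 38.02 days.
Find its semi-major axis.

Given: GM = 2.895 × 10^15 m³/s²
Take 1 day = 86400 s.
T = 38.02 days = 3.28493 × 10^6 s
GM = 2.895 × 10^15 m³/s²
Kepler's third law: a³ = GM T² / (4π²)
T² = 1.07908 × 10^13 s²
a³ = (2.895 × 10^15) × (1.07908 × 10^13) / (4π²) = 7.91299 × 10^26 m³
a = (a³)^(1/3) = 9.2494 × 10^8 m ≈ 924.9 Mm

Final answer: 924.9 Mm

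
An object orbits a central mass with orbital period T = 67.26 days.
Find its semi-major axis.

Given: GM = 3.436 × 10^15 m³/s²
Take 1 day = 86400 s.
T = 67.26 days = 5.81126 × 10^6 s
GM = 3.436 × 10^15 m³/s²
Kepler's third law: a³ = GM T² / (4π²)
T² = 3.37708 × 10^13 s²
a³ = (3.436 × 10^15) × (3.37708 × 10^13) / (4π²) = 2.93924 × 10^27 m³
a = (a³)^(1/3) = 1.43245 × 10^9 m ≈ 1.432 × 10^9 m

Final answer: 1.432 × 10^9 m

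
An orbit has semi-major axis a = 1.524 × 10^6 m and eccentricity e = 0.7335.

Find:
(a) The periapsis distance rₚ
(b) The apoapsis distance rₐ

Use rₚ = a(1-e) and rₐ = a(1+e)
a = 1.524 × 10^6 m
e = 0.7335:  1 − e = 0.2665,  1 + e = 1.7335
(a) rₚ = a(1 − e) = 1.524 × 10^6 m × 0.2665 = 406146 m ≈ 4.061 × 10^5 m
(b) rₐ = a(1 + e) = 1.524 × 10^6 m × 1.7335 = 2.64185 × 10^6 m ≈ 2.642 × 10^6 m

Final answer:
(a) rₚ = 4.061 × 10^5 m
(b) rₐ = 2.642 × 10^6 m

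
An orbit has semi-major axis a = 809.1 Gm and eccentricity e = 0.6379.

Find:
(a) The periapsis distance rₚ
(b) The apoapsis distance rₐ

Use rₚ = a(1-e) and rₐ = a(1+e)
a = 809.1 Gm = 8.091 × 10^11 m
e = 0.6379:  1 − e = 0.3621,  1 + e = 1.6379
(a) rₚ = a(1 − e) = 8.091 × 10^11 m × 0.3621 = 2.92975 × 10^11 m ≈ 293 Gm
(b) rₐ = a(1 + e) = 8.091 × 10^11 m × 1.6379 = 1.32522 × 10^12 m ≈ 1.325 Tm

Final answer:
(a) rₚ = 293 Gm
(b) rₐ = 1.325 Tm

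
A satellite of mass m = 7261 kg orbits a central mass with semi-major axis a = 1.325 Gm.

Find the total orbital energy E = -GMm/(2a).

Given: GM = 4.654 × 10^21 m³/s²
a = 1.325 Gm = 1.325 × 10^9 m
GM = 4.654 × 10^21 m³/s²
2a = 2.65 × 10^9 m
GMm = 4.654 × 10^21 × 7261 = 3.37927 × 10^25 m³·kg/s²
E = −GMm/(2a) = -1.2752 × 10^16 J ≈ -12.75 PJ

Final answer: -12.75 PJ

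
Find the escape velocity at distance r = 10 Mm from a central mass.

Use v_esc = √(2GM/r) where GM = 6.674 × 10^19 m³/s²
r = 10 Mm = 1 × 10^7 m
GM = 6.674 × 10^19 m³/s²
2GM/r = 2 × (6.674 × 10^19) / (1 × 10^7) = 1.3348 × 10^13 m²/s²
v_esc = √(2GM/r) = 3.65349 × 10^6 m/s ≈ 3653 km/s

Final answer: 3653 km/s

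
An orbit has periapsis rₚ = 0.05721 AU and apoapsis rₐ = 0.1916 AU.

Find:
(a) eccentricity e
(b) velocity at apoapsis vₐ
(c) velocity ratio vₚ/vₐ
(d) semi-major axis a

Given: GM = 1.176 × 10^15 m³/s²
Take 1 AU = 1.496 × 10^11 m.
rₚ = 0.05721 AU = 8.55862 × 10^9 m
rₐ = 0.1916 AU = 2.86634 × 10^10 m
GM = 1.176 × 10^15 m³/s²
a = (rₚ + rₐ)/2 = 1.8611 × 10^10 m
e = (rₐ − rₚ)/(rₐ + rₚ) = (2.01047 × 10^10) / (3.7222 × 10^10) = 0.540131
(a) e = 0.540131 ≈ 0.5401
(b) vₐ² = GM (2/rₐ − 1/a) = 1.176 × 10^15 × (6.97755 × 10^-11 − 5.37317 × 10^-11) = 18867.5 m²/s²;  vₐ = 137.359 m/s ≈ 137.4 m/s
(c) vₚ/vₐ = rₐ/rₚ (angular momentum) = (2.86634 × 10^10) / (8.55862 × 10^9) = 3.34906 ≈ 3.349
(d) a = 1.8611 × 10^10 m ≈ 0.1244 AU

Final answer:
(a) eccentricity e = 0.5401
(b) velocity at apoapsis vₐ = 137.4 m/s
(c) velocity ratio vₚ/vₐ = 3.349
(d) semi-major axis a = 0.1244 AU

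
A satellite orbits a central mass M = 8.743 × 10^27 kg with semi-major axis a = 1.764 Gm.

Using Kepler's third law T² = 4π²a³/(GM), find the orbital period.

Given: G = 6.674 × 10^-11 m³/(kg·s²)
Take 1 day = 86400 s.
M = 8.743 × 10^27 kg
GM = G × M = 6.674 × 10^-11 × 8.743 × 10^27 = 5.83508 × 10^17 m³/s²
a = 1.764 Gm = 1.764 × 10^9 m
a³ = 5.48903 × 10^27 m³
T = 2π √(a³/GM) = 2π √((5.48903 × 10^27) / (5.83508 × 10^17)) = 2π × 96989.5 s
T = 609403 s ≈ 7.053 days

Final answer: 7.053 days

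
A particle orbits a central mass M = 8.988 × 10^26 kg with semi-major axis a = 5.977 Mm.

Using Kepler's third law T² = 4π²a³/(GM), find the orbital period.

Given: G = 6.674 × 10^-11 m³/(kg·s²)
M = 8.988 × 10^26 kg
GM = G × M = 6.674 × 10^-11 × 8.988 × 10^26 = 5.99859 × 10^16 m³/s²
a = 5.977 Mm = 5.977 × 10^6 m
a³ = 2.13526 × 10^20 m³
T = 2π √(a³/GM) = 2π √((2.13526 × 10^20) / (5.99859 × 10^16)) = 2π × 59.6623 s
T = 374.87 s ≈ 6.248 minutes

Final answer: 6.248 minutes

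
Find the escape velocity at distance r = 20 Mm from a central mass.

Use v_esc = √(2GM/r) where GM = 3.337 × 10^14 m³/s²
r = 20 Mm = 2 × 10^7 m
GM = 3.337 × 10^14 m³/s²
2GM/r = 2 × (3.337 × 10^14) / (2 × 10^7) = 3.337 × 10^7 m²/s²
v_esc = √(2GM/r) = 5776.68 m/s ≈ 5.777 km/s

Final answer: 5.777 km/s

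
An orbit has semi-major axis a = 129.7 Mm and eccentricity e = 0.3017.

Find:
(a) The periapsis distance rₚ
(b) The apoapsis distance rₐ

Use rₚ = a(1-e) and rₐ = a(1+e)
a = 129.7 Mm = 1.297 × 10^8 m
e = 0.3017:  1 − e = 0.6983,  1 + e = 1.3017
(a) rₚ = a(1 − e) = 1.297 × 10^8 m × 0.6983 = 9.05695 × 10^7 m ≈ 90.57 Mm
(b) rₐ = a(1 + e) = 1.297 × 10^8 m × 1.3017 = 1.6883 × 10^8 m ≈ 168.8 Mm

Final answer:
(a) rₚ = 90.57 Mm
(b) rₐ = 168.8 Mm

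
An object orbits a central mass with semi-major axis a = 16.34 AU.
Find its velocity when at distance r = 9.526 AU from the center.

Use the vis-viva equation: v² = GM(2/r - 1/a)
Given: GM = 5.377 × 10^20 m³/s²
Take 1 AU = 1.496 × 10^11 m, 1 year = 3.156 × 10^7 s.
a = 16.34 AU = 2.44446 × 10^12 m
r = 9.526 AU = 1.42509 × 10^12 m
GM = 5.377 × 10^20 m³/s²
2/r − 1/a = 1.40342 × 10^-12 − 4.09088 × 10^-13 = 9.94333 × 10^-13 m⁻¹
v² = GM (2/r − 1/a) = 5.34653 × 10^8 m²/s²
v = 23122.6 m/s ≈ 4.878 AU/year

Final answer: 4.878 AU/year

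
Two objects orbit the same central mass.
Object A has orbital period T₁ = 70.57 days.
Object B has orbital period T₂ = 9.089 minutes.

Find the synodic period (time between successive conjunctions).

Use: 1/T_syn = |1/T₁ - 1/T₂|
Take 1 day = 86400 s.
T₁ = 70.57 days = 6.09725 × 10^6 s
T₂ = 9.089 minutes = 545.34 s
1/T₁ = 1.64008 × 10^-7 s⁻¹
1/T₂ = 0.00183372 s⁻¹
|1/T₁ − 1/T₂| = 0.00183355 s⁻¹
T_syn = 1 / |1/T₁ − 1/T₂| = 545.389 s ≈ 9.09 minutes

Final answer: T_syn = 9.09 minutes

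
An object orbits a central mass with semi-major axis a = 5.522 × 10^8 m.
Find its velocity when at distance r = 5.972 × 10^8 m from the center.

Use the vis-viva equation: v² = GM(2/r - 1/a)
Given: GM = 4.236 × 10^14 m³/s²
a = 5.522 × 10^8 m
r = 5.972 × 10^8 m
GM = 4.236 × 10^14 m³/s²
2/r − 1/a = 3.34896 × 10^-9 − 1.81094 × 10^-9 = 1.53802 × 10^-9 m⁻¹
v² = GM (2/r − 1/a) = 651507 m²/s²
v = 807.16 m/s ≈ 807.2 m/s

Final answer: 807.2 m/s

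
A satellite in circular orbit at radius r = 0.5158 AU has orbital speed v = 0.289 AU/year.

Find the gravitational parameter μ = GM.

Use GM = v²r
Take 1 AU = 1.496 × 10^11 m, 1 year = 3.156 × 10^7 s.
r = 0.5158 AU = 7.71637 × 10^10 m
v = 0.289 AU/year = 1369.91 m/s
v² = 1.87666 × 10^6 m²/s²
GM = v²r = 1.87666 × 10^6 × 7.71637 × 10^10 = 1.4481 × 10^17 m³/s²
GM ≈ 1.448 × 10^17 m³/s²

Final answer: GM = 1.448 × 10^17 m³/s²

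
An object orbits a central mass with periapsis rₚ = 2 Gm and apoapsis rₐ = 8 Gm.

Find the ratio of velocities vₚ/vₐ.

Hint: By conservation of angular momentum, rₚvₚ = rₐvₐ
rₚ = 2 Gm = 2 × 10^9 m
rₐ = 8 Gm = 8 × 10^9 m
rₚvₚ = rₐvₐ  ⇒  vₚ/vₐ = rₐ/rₚ
vₚ/vₐ = (8 × 10^9) / (2 × 10^9) = 4

Final answer: vₚ/vₐ = 4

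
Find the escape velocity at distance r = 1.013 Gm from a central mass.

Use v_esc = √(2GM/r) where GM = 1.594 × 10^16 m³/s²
r = 1.013 Gm = 1.013 × 10^9 m
GM = 1.594 × 10^16 m³/s²
2GM/r = 2 × (1.594 × 10^16) / (1.013 × 10^9) = 3.14709 × 10^7 m²/s²
v_esc = √(2GM/r) = 5609.89 m/s ≈ 5.61 km/s

Final answer: 5.61 km/s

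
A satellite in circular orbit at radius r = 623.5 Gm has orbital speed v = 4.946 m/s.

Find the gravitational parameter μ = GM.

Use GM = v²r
r = 623.5 Gm = 6.235 × 10^11 m
v = 4.946 m/s
v² = 24.4629 m²/s²
GM = v²r = 24.4629 × 6.235 × 10^11 = 1.52526 × 10^13 m³/s²
GM ≈ 1.525 × 10^13 m³/s²

Final answer: GM = 1.525 × 10^13 m³/s²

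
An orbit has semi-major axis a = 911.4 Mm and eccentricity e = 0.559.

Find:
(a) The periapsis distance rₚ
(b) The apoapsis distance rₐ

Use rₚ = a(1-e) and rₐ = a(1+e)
a = 911.4 Mm = 9.114 × 10^8 m
e = 0.559:  1 − e = 0.441,  1 + e = 1.559
(a) rₚ = a(1 − e) = 9.114 × 10^8 m × 0.441 = 4.01927 × 10^8 m ≈ 401.9 Mm
(b) rₐ = a(1 + e) = 9.114 × 10^8 m × 1.559 = 1.42087 × 10^9 m ≈ 1.421 Gm

Final answer:
(a) rₚ = 401.9 Mm
(b) rₐ = 1.421 Gm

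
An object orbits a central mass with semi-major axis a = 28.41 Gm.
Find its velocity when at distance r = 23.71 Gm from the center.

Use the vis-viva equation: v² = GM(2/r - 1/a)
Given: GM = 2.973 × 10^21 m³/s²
a = 28.41 Gm = 2.841 × 10^10 m
r = 23.71 Gm = 2.371 × 10^10 m
GM = 2.973 × 10^21 m³/s²
2/r − 1/a = 8.43526 × 10^-11 − 3.51989 × 10^-11 = 4.91537 × 10^-11 m⁻¹
v² = GM (2/r − 1/a) = 1.46134 × 10^11 m²/s²
v = 382275 m/s ≈ 382.3 km/s

Final answer: 382.3 km/s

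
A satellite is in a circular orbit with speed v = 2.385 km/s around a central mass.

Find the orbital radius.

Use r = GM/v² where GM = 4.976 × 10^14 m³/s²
v = 2.385 km/s = 2385 m/s
GM = 4.976 × 10^14 m³/s²
v² = 5.68822 × 10^6 m²/s²
r = GM/v² = (4.976 × 10^14) / (5.68822 × 10^6) = 8.7479 × 10^7 m ≈ 87.48 Mm

Final answer: 87.48 Mm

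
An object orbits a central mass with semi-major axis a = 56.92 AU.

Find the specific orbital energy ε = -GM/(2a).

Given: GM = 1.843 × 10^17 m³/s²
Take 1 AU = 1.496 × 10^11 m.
a = 56.92 AU = 8.51523 × 10^12 m
GM = 1.843 × 10^17 m³/s²
2a = 1.70305 × 10^13 m
ε = −GM/(2a) = -10821.8 J/kg ≈ -10.82 kJ/kg

Final answer: -10.82 kJ/kg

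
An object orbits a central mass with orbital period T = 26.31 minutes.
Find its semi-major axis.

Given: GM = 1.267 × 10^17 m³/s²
T = 26.31 minutes = 1578.6 s
GM = 1.267 × 10^17 m³/s²
Kepler's third law: a³ = GM T² / (4π²)
T² = 2.49198 × 10^6 s²
a³ = (1.267 × 10^17) × (2.49198 × 10^6) / (4π²) = 7.99763 × 10^21 m³
a = (a³)^(1/3) = 1.9998 × 10^7 m ≈ 20 Mm

Final answer: 20 Mm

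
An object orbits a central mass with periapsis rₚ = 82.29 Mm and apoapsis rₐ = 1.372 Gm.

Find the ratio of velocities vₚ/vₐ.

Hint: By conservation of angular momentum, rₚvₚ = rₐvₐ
rₚ = 82.29 Mm = 8.229 × 10^7 m
rₐ = 1.372 Gm = 1.372 × 10^9 m
rₚvₚ = rₐvₐ  ⇒  vₚ/vₐ = rₐ/rₚ
vₚ/vₐ = (1.372 × 10^9) / (8.229 × 10^7) = 16.6727

Final answer: vₚ/vₐ = 16.67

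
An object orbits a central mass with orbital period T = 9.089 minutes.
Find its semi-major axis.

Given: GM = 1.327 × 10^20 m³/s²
T = 9.089 minutes = 545.34 s
GM = 1.327 × 10^20 m³/s²
Kepler's third law: a³ = GM T² / (4π²)
T² = 297396 s²
a³ = (1.327 × 10^20) × 297396 / (4π²) = 9.99645 × 10^23 m³
a = (a³)^(1/3) = 9.99882 × 10^7 m ≈ 99.99 Mm

Final answer: 99.99 Mm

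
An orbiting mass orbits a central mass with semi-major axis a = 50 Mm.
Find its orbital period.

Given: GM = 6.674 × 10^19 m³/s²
a = 50 Mm = 5 × 10^7 m
GM = 6.674 × 10^19 m³/s²
a³ = 1.25 × 10^23 m³
T = 2π √(a³/GM) = 2π √((1.25 × 10^23) / (6.674 × 10^19)) = 2π × 43.2775 s
T = 271.92 s ≈ 4.532 minutes

Final answer: 4.532 minutes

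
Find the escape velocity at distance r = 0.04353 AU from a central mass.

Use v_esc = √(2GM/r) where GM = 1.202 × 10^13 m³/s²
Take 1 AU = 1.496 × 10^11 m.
r = 0.04353 AU = 6.51209 × 10^9 m
GM = 1.202 × 10^13 m³/s²
2GM/r = 2 × (1.202 × 10^13) / (6.51209 × 10^9) = 3691.6 m²/s²
v_esc = √(2GM/r) = 60.7585 m/s ≈ 60.76 m/s

Final answer: 60.76 m/s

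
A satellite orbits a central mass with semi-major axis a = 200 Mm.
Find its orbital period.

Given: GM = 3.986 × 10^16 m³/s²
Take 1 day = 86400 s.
a = 200 Mm = 2 × 10^8 m
GM = 3.986 × 10^16 m³/s²
a³ = 8 × 10^24 m³
T = 2π √(a³/GM) = 2π √((8 × 10^24) / (3.986 × 10^16)) = 2π × 14166.9 s
T = 89013.6 s ≈ 1.03 days

Final answer: 1.03 days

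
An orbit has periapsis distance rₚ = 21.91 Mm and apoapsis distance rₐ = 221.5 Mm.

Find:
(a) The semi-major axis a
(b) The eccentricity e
rₚ = 21.91 Mm = 2.191 × 10^7 m
rₐ = 221.5 Mm = 2.215 × 10^8 m
(a) a = (rₚ + rₐ)/2 = 1.21705 × 10^8 m ≈ 121.7 Mm
(b) e = (rₐ − rₚ)/(rₐ + rₚ) = (1.9959 × 10^8) / (2.4341 × 10^8) = 0.819975

Final answer:
(a) a = 121.7 Mm
(b) e = 0.82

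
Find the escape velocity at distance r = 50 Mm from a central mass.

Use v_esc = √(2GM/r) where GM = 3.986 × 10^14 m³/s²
r = 50 Mm = 5 × 10^7 m
GM = 3.986 × 10^14 m³/s²
2GM/r = 2 × (3.986 × 10^14) / (5 × 10^7) = 1.5944 × 10^7 m²/s²
v_esc = √(2GM/r) = 3992.99 m/s ≈ 3.993 km/s

Final answer: 3.993 km/s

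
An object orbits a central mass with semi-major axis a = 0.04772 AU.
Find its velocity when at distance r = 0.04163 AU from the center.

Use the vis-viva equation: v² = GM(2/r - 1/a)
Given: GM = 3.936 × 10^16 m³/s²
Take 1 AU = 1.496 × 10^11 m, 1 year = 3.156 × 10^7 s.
a = 0.04772 AU = 7.13891 × 10^9 m
r = 0.04163 AU = 6.22785 × 10^9 m
GM = 3.936 × 10^16 m³/s²
2/r − 1/a = 3.21138 × 10^-10 − 1.40077 × 10^-10 = 1.81061 × 10^-10 m⁻¹
v² = GM (2/r − 1/a) = 7.12656 × 10^6 m²/s²
v = 2669.56 m/s ≈ 0.5632 AU/year

Final answer: 0.5632 AU/year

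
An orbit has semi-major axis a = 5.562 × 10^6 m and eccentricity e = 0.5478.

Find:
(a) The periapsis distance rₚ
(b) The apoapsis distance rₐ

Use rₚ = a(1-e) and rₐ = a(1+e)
a = 5.562 × 10^6 m
e = 0.5478:  1 − e = 0.4522,  1 + e = 1.5478
(a) rₚ = a(1 − e) = 5.562 × 10^6 m × 0.4522 = 2.51514 × 10^6 m ≈ 2.515 × 10^6 m
(b) rₐ = a(1 + e) = 5.562 × 10^6 m × 1.5478 = 8.60886 × 10^6 m ≈ 8.609 × 10^6 m

Final answer:
(a) rₚ = 2.515 × 10^6 m
(b) rₐ = 8.609 × 10^6 m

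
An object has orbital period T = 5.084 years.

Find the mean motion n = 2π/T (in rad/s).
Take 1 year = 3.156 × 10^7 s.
T = 5.084 years = 1.60451 × 10^8 s
n = 2π / (1.60451 × 10^8 s) = 3.91595 × 10^-8 rad/s ≈ 3.916 × 10^-8 rad/s

Final answer: n = 3.916 × 10^-8 rad/s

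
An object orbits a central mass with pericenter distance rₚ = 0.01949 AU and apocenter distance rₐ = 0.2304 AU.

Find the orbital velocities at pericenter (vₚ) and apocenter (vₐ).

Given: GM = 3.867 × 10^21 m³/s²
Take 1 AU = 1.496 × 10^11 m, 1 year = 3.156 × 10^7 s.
rₚ = 0.01949 AU = 2.9157 × 10^9 m
rₐ = 0.2304 AU = 3.44678 × 10^10 m
GM = 3.867 × 10^21 m³/s²
a = (rₚ + rₐ)/2 = 1.86918 × 10^10 m
Vis-viva: v² = GM (2/r − 1/a)
vₚ² = 3.867 × 10^21 × (6.85941 × 10^-10 − 5.34995 × 10^-11) = 2.44565 × 10^12 m²/s²
vₚ = 1.56386 × 10^6 m/s ≈ 1564 km/s
vₐ² = 3.867 × 10^21 × (5.80251 × 10^-11 − 5.34995 × 10^-11) = 1.75006 × 10^10 m²/s²
vₐ = 132290 m/s ≈ 27.91 AU/year

Final answer: vₚ = 1564 km/s, vₐ = 27.91 AU/year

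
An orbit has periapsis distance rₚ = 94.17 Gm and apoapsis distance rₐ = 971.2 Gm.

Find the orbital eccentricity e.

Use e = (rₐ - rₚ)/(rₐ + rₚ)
rₚ = 94.17 Gm = 9.417 × 10^10 m
rₐ = 971.2 Gm = 9.712 × 10^11 m
rₐ − rₚ = 8.7703 × 10^11 m
rₐ + rₚ = 1.06537 × 10^12 m
e = (rₐ − rₚ)/(rₐ + rₚ) = 0.823216

Final answer: e = 0.8232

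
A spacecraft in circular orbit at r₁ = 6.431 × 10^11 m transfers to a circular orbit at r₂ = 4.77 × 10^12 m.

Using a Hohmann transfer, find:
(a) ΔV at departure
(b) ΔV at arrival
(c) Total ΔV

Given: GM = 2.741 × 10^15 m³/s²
r₁ = 6.431 × 10^11 m
r₂ = 4.77 × 10^12 m
GM = 2.741 × 10^15 m³/s²
Transfer ellipse: a_t = (r₁ + r₂)/2 = 2.70655 × 10^12 m
Circular speed at r₁: v₁ = √(GM/r₁) = 65.2853 m/s
Transfer speed at r₁ (periapsis): v₁ₜ = √(GM(2/r₁ − 1/a_t)) = 86.6695 m/s
(a) ΔV₁ = v₁ₜ − v₁ = 21.3842 m/s ≈ 21.38 m/s
Circular speed at r₂: v₂ = √(GM/r₂) = 23.9715 m/s
Transfer speed at r₂ (apoapsis): v₂ₜ = √(GM(2/r₂ − 1/a_t)) = 11.6849 m/s
(b) ΔV₂ = v₂ − v₂ₜ = 12.2866 m/s ≈ 12.29 m/s
(c) ΔV_total = ΔV₁ + ΔV₂ = 33.6708 m/s ≈ 33.67 m/s

Final answer:
(a) ΔV₁ = 21.38 m/s
(b) ΔV₂ = 12.29 m/s
(c) ΔV_total = 33.67 m/s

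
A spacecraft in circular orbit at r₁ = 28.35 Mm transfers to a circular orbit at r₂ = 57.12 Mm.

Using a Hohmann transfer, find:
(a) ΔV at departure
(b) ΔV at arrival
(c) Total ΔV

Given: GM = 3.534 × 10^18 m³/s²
r₁ = 28.35 Mm = 2.835 × 10^7 m
r₂ = 57.12 Mm = 5.712 × 10^7 m
GM = 3.534 × 10^18 m³/s²
Transfer ellipse: a_t = (r₁ + r₂)/2 = 4.2735 × 10^7 m
Circular speed at r₁: v₁ = √(GM/r₁) = 353067 m/s
Transfer speed at r₁ (periapsis): v₁ₜ = √(GM(2/r₁ − 1/a_t)) = 408187 m/s
(a) ΔV₁ = v₁ₜ − v₁ = 55120.1 m/s ≈ 55.12 km/s
Circular speed at r₂: v₂ = √(GM/r₂) = 248736 m/s
Transfer speed at r₂ (apoapsis): v₂ₜ = √(GM(2/r₂ − 1/a_t)) = 202593 m/s
(b) ΔV₂ = v₂ − v₂ₜ = 46143.6 m/s ≈ 46.14 km/s
(c) ΔV_total = ΔV₁ + ΔV₂ = 101264 m/s ≈ 101.3 km/s

Final answer:
(a) ΔV₁ = 55.12 km/s
(b) ΔV₂ = 46.14 km/s
(c) ΔV_total = 101.3 km/s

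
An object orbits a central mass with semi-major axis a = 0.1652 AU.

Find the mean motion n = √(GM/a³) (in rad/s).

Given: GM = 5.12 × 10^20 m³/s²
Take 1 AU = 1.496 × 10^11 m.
a = 0.1652 AU = 2.47139 × 10^10 m
GM = 5.12 × 10^20 m³/s²
a³ = 1.50947 × 10^31 m³
GM/a³ = (5.12 × 10^20) / (1.50947 × 10^31) = 3.39192 × 10^-11 s⁻²
n = √(GM/a³) = 5.82402 × 10^-6 rad/s ≈ 5.824 × 10^-6 rad/s

Final answer: n = 5.824 × 10^-6 rad/s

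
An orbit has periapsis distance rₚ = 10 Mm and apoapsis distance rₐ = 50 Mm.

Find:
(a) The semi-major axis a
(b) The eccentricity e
rₚ = 10 Mm = 1 × 10^7 m
rₐ = 50 Mm = 5 × 10^7 m
(a) a = (rₚ + rₐ)/2 = 3 × 10^7 m ≈ 30 Mm
(b) e = (rₐ − rₚ)/(rₐ + rₚ) = (4 × 10^7) / (6 × 10^7) = 0.666667

Final answer:
(a) a = 30 Mm
(b) e = 0.6667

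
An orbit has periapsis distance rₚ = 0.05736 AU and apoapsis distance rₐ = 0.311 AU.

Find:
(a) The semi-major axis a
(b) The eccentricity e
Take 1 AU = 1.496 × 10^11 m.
rₚ = 0.05736 AU = 8.58106 × 10^9 m
rₐ = 0.311 AU = 4.65256 × 10^10 m
(a) a = (rₚ + rₐ)/2 = 2.75533 × 10^10 m ≈ 0.1842 AU
(b) e = (rₐ − rₚ)/(rₐ + rₚ) = (3.79445 × 10^10) / (5.51067 × 10^10) = 0.688566

Final answer:
(a) a = 0.1842 AU
(b) e = 0.6886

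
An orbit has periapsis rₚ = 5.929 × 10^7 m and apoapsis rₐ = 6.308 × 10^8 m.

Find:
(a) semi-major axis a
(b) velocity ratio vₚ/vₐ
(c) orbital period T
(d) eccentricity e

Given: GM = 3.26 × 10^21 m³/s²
rₚ = 5.929 × 10^7 m
rₐ = 6.308 × 10^8 m
GM = 3.26 × 10^21 m³/s²
a = (rₚ + rₐ)/2 = 3.45045 × 10^8 m
e = (rₐ − rₚ)/(rₐ + rₚ) = (5.7151 × 10^8) / (6.9009 × 10^8) = 0.828167
(a) a = 3.45045 × 10^8 m ≈ 3.45 × 10^8 m
(b) vₚ/vₐ = rₐ/rₚ (angular momentum) = (6.308 × 10^8) / (5.929 × 10^7) = 10.6392 ≈ 10.64
(c) a³ = 4.10797 × 10^25 m³;  T = 2π √(a³/GM) = 2π × 112.255 s = 705.318 s ≈ 11.76 minutes
(d) e = 0.828167 ≈ 0.8282

Final answer:
(a) semi-major axis a = 3.45 × 10^8 m
(b) velocity ratio vₚ/vₐ = 10.64
(c) orbital period T = 11.76 minutes
(d) eccentricity e = 0.8282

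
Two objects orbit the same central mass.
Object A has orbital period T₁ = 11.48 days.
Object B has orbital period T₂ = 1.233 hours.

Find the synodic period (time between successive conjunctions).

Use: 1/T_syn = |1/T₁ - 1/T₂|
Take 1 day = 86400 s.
T₁ = 11.48 days = 991872 s
T₂ = 1.233 hours = 4438.8 s
1/T₁ = 1.00819 × 10^-6 s⁻¹
1/T₂ = 0.000225286 s⁻¹
|1/T₁ − 1/T₂| = 0.000224278 s⁻¹
T_syn = 1 / |1/T₁ − 1/T₂| = 4458.75 s ≈ 1.239 hours

Final answer: T_syn = 1.239 hours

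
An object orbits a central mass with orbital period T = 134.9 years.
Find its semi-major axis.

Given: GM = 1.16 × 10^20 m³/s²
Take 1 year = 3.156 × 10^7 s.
T = 134.9 years = 4.25744 × 10^9 s
GM = 1.16 × 10^20 m³/s²
Kepler's third law: a³ = GM T² / (4π²)
T² = 1.81258 × 10^19 s²
a³ = (1.16 × 10^20) × (1.81258 × 10^19) / (4π²) = 5.32594 × 10^37 m³
a = (a³)^(1/3) = 3.7624 × 10^12 m ≈ 3.762 Tm

Final answer: 3.762 Tm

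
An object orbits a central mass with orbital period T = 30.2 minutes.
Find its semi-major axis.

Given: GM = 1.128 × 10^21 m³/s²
T = 30.2 minutes = 1812 s
GM = 1.128 × 10^21 m³/s²
Kepler's third law: a³ = GM T² / (4π²)
T² = 3.28334 × 10^6 s²
a³ = (1.128 × 10^21) × (3.28334 × 10^6) / (4π²) = 9.38136 × 10^25 m³
a = (a³)^(1/3) = 4.54383 × 10^8 m ≈ 454.4 Mm

Final answer: 454.4 Mm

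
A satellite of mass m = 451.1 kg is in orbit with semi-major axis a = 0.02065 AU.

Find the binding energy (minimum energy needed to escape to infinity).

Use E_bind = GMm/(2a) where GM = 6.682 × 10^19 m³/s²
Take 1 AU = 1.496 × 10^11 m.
a = 0.02065 AU = 3.08924 × 10^9 m
GM = 6.682 × 10^19 m³/s²
m = 451.1 kg
GMm = 6.682 × 10^19 × 451.1 = 3.01425 × 10^22 m³·kg/s²
2a = 6.17848 × 10^9 m
E_bind = GMm/(2a) = 4.87863 × 10^12 J ≈ 4.879 TJ

Final answer: 4.879 TJ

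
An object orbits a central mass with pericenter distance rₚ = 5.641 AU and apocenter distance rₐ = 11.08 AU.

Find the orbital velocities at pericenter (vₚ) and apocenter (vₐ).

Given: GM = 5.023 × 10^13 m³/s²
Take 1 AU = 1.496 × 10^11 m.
rₚ = 5.641 AU = 8.43894 × 10^11 m
rₐ = 11.08 AU = 1.65757 × 10^12 m
GM = 5.023 × 10^13 m³/s²
a = (rₚ + rₐ)/2 = 1.25073 × 10^12 m
Vis-viva: v² = GM (2/r − 1/a)
vₚ² = 5.023 × 10^13 × (2.36997 × 10^-12 − 7.99533 × 10^-13) = 78.8829 m²/s²
vₚ = 8.88161 m/s ≈ 8.882 m/s
vₐ² = 5.023 × 10^13 × (1.20659 × 10^-12 − 7.99533 × 10^-13) = 20.4463 m²/s²
vₐ = 4.52176 m/s ≈ 4.522 m/s

Final answer: vₚ = 8.882 m/s, vₐ = 4.522 m/s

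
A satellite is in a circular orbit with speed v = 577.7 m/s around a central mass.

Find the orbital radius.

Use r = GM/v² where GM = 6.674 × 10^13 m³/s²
v = 577.7 m/s
GM = 6.674 × 10^13 m³/s²
v² = 333737 m²/s²
r = GM/v² = (6.674 × 10^13) / 333737 = 1.99978 × 10^8 m ≈ 200 Mm

Final answer: 200 Mm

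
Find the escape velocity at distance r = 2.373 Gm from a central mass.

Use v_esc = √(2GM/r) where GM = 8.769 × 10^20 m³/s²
r = 2.373 Gm = 2.373 × 10^9 m
GM = 8.769 × 10^20 m³/s²
2GM/r = 2 × (8.769 × 10^20) / (2.373 × 10^9) = 7.39064 × 10^11 m²/s²
v_esc = √(2GM/r) = 859689 m/s ≈ 859.7 km/s

Final answer: 859.7 km/s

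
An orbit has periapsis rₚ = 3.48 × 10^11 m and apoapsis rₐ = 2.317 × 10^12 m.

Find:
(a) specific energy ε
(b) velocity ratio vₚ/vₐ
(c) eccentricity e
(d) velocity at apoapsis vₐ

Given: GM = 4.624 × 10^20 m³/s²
rₚ = 3.48 × 10^11 m
rₐ = 2.317 × 10^12 m
GM = 4.624 × 10^20 m³/s²
a = (rₚ + rₐ)/2 = 1.3325 × 10^12 m
e = (rₐ − rₚ)/(rₐ + rₚ) = (1.969 × 10^12) / (2.665 × 10^12) = 0.738837
(a) 2a = 2.665 × 10^12 m;  ε = −GM/(2a) = -1.73508 × 10^8 J/kg ≈ -173.5 MJ/kg
(b) vₚ/vₐ = rₐ/rₚ (angular momentum) = (2.317 × 10^12) / (3.48 × 10^11) = 6.65805 ≈ 6.658
(c) e = 0.738837 ≈ 0.7388
(d) vₐ² = GM (2/rₐ − 1/a) = 4.624 × 10^20 × (8.63185 × 10^-13 − 7.50469 × 10^-13) = 5.21199 × 10^7 m²/s²;  vₐ = 7219.41 m/s ≈ 7.219 km/s

Final answer:
(a) specific energy ε = -173.5 MJ/kg
(b) velocity ratio vₚ/vₐ = 6.658
(c) eccentricity e = 0.7388
(d) velocity at apoapsis vₐ = 7.219 km/s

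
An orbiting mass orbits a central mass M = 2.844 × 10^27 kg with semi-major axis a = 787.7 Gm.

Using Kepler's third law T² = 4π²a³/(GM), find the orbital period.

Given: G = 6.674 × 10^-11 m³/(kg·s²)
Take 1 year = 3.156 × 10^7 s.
M = 2.844 × 10^27 kg
GM = G × M = 6.674 × 10^-11 × 2.844 × 10^27 = 1.89809 × 10^17 m³/s²
a = 787.7 Gm = 7.877 × 10^11 m
a³ = 4.88745 × 10^35 m³
T = 2π √(a³/GM) = 2π √((4.88745 × 10^35) / (1.89809 × 10^17)) = 2π × 1.60466 × 10^9 s
T = 1.00824 × 10^10 s ≈ 319.5 years

Final answer: 319.5 years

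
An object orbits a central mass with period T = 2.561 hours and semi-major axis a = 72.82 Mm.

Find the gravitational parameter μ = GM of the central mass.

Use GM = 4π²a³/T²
T = 2.561 hours = 9219.6 s
a = 72.82 Mm = 7.282 × 10^7 m
a³ = 3.86146 × 10^23 m³
T² = 8.5001 × 10^7 s²
GM = 4π² × (3.86146 × 10^23) / (8.5001 × 10^7) = 1.79344 × 10^17 m³/s²
GM ≈ 1.793 × 10^17 m³/s²

Final answer: GM = 1.793 × 10^17 m³/s²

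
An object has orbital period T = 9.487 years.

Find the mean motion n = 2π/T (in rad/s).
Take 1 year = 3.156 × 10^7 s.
T = 9.487 years = 2.9941 × 10^8 s
n = 2π / (2.9941 × 10^8 s) = 2.09852 × 10^-8 rad/s ≈ 2.099 × 10^-8 rad/s

Final answer: n = 2.099 × 10^-8 rad/s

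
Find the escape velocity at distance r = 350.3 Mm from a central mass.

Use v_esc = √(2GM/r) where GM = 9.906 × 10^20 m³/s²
r = 350.3 Mm = 3.503 × 10^8 m
GM = 9.906 × 10^20 m³/s²
2GM/r = 2 × (9.906 × 10^20) / (3.503 × 10^8) = 5.65572 × 10^12 m²/s²
v_esc = √(2GM/r) = 2.37818 × 10^6 m/s ≈ 2378 km/s

Final answer: 2378 km/s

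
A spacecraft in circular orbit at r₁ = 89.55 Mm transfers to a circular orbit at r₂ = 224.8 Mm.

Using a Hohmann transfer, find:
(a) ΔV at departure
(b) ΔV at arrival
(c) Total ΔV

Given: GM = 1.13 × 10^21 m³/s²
r₁ = 89.55 Mm = 8.955 × 10^7 m
r₂ = 224.8 Mm = 2.248 × 10^8 m
GM = 1.13 × 10^21 m³/s²
Transfer ellipse: a_t = (r₁ + r₂)/2 = 1.57175 × 10^8 m
Circular speed at r₁: v₁ = √(GM/r₁) = 3.55227 × 10^6 m/s
Transfer speed at r₁ (periapsis): v₁ₜ = √(GM(2/r₁ − 1/a_t)) = 4.24828 × 10^6 m/s
(a) ΔV₁ = v₁ₜ − v₁ = 696003 m/s ≈ 696 km/s
Circular speed at r₂: v₂ = √(GM/r₂) = 2.24203 × 10^6 m/s
Transfer speed at r₂ (apoapsis): v₂ₜ = √(GM(2/r₂ − 1/a_t)) = 1.69232 × 10^6 m/s
(b) ΔV₂ = v₂ − v₂ₜ = 549710 m/s ≈ 549.7 km/s
(c) ΔV_total = ΔV₁ + ΔV₂ = 1.24571 × 10^6 m/s ≈ 1246 km/s

Final answer:
(a) ΔV₁ = 696 km/s
(b) ΔV₂ = 549.7 km/s
(c) ΔV_total = 1246 km/s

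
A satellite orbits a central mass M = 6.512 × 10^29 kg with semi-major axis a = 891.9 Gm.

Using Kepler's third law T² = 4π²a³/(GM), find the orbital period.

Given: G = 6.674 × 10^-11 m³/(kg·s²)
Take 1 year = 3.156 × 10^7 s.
M = 6.512 × 10^29 kg
GM = G × M = 6.674 × 10^-11 × 6.512 × 10^29 = 4.34611 × 10^19 m³/s²
a = 891.9 Gm = 8.919 × 10^11 m
a³ = 7.09494 × 10^35 m³
T = 2π √(a³/GM) = 2π √((7.09494 × 10^35) / (4.34611 × 10^19)) = 2π × 1.27769 × 10^8 s
T = 8.02793 × 10^8 s ≈ 25.44 years

Final answer: 25.44 years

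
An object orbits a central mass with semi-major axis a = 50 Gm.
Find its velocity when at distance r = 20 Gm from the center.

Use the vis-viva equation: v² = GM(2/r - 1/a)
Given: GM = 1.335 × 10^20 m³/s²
a = 50 Gm = 5 × 10^10 m
r = 20 Gm = 2 × 10^10 m
GM = 1.335 × 10^20 m³/s²
2/r − 1/a = 1 × 10^-10 − 2 × 10^-11 = 8 × 10^-11 m⁻¹
v² = GM (2/r − 1/a) = 1.068 × 10^10 m²/s²
v = 103344 m/s ≈ 103.3 km/s

Final answer: 103.3 km/s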